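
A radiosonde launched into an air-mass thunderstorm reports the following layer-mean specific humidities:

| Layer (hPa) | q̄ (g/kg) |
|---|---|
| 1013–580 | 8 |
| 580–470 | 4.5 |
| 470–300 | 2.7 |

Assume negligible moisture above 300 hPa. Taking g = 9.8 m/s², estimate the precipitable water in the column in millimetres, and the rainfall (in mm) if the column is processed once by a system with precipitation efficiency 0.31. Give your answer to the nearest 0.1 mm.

Precipitable water is the column-integrated vapour mass per unit area: PW = (1/g) Σ q̄ Δp, with q in kg/kg and Δp in Pa (1 kg/m² of water = 1 mm).
Layer 1013–580 hPa: Δp = 433 hPa = 43300 Pa, q̄ = 0.008 kg/kg → 0.008 × 43300 / 9.8 = 35.35 mm
Layer 580–470 hPa: Δp = 110 hPa = 11000 Pa, q̄ = 0.0045 kg/kg → 0.0045 × 11000 / 9.8 = 5.05 mm
Layer 470–300 hPa: Δp = 170 hPa = 17000 Pa, q̄ = 0.0027 kg/kg → 0.0027 × 17000 / 9.8 = 4.68 mm
PW = 35.35 + 5.05 + 4.68 = 45.08 ≈ 45.1 mm.
Rainfall = ε × PW = 0.31 × 45.1 = 14.0 mm.

PW ≈ 45.1 mm; rainfall ≈ 14.0 mm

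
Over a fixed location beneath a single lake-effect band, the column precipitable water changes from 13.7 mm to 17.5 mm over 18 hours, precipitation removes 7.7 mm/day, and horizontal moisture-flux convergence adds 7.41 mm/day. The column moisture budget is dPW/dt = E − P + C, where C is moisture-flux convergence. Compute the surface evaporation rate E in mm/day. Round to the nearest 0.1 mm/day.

dPW/dt = (17.5 − 13.7) mm / (18/24 day) = +5.067 mm/day.
E = dPW/dt + P − C = (+5.067) + 7.7 − (7.41) = 5.4 mm/day.

E ≈ 5.4 mm/day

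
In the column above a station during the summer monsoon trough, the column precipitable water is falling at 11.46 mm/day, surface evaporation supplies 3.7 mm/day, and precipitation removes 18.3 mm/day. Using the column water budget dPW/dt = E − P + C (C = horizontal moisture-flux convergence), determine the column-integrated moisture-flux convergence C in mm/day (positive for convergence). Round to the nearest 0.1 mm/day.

C ≈ 3.1 mm/day

dPW/dt = -11.46 mm/day.
C = dPW/dt − E + P = (-11.46) − 3.7 + 18.3 = 3.1 mm/day.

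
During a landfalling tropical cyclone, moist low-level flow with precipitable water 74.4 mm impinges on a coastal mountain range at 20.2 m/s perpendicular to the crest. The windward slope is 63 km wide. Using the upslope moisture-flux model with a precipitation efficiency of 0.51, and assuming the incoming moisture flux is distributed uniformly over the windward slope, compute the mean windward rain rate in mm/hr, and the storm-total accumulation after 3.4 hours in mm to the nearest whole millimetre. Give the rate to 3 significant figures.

Incoming column moisture flux per unit ridge length: F = V × PW = 20.2 × 74.4 = 1502.88 mm·m/s.
Spread over the 63 km slope with efficiency ε = 0.51: R = ε·F/W = 0.51 × 1502.88 / 63000 m = 1.217e-02 mm/s.
R = 1.217e-02 × 3600 = 43.8 mm/hr.
Over 3.4 h: total = 43.8 × 3.4 = 148.92 ≈ 149 mm.

R ≈ 43.8 mm/hr; total ≈ 149 mm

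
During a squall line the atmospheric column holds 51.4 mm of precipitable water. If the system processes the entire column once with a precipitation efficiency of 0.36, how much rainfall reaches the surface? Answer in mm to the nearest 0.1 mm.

Rainfall = ε × PW = 0.36 × 51.4 = 18.5 mm.

rainfall ≈ 18.5 mm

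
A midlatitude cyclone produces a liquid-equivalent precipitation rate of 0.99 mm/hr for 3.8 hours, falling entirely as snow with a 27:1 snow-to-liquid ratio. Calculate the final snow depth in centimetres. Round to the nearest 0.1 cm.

snow depth ≈ 10.2 cm

Liquid-equivalent depth = 0.99 × 3.8 = 3.762 mm.
Snow depth = 3.762 mm × 27 = 101.574 mm = 10.2 cm.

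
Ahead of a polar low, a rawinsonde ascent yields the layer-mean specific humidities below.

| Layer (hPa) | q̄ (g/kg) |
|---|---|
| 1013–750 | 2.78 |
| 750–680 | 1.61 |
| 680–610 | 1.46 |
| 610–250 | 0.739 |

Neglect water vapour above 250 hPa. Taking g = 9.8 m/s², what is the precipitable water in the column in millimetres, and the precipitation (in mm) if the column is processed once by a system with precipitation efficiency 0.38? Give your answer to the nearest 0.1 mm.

Precipitable water is the column-integrated vapour mass per unit area: PW = (1/g) Σ q̄ Δp, with q in kg/kg and Δp in Pa (1 kg/m² of water = 1 mm).
Layer 1013–750 hPa: Δp = 263 hPa = 26300 Pa, q̄ = 0.00278 kg/kg → 0.00278 × 26300 / 9.8 = 7.46 mm
Layer 750–680 hPa: Δp = 70 hPa = 7000 Pa, q̄ = 0.00161 kg/kg → 0.00161 × 7000 / 9.8 = 1.15 mm
Layer 680–610 hPa: Δp = 70 hPa = 7000 Pa, q̄ = 0.00146 kg/kg → 0.00146 × 7000 / 9.8 = 1.04 mm
Layer 610–250 hPa: Δp = 360 hPa = 36000 Pa, q̄ = 0.000739 kg/kg → 0.000739 × 36000 / 9.8 = 2.71 mm
PW = 7.46 + 1.15 + 1.04 + 2.71 = 12.36 ≈ 12.4 mm.
Precipitation = ε × PW = 0.38 × 12.4 = 4.7 mm.

PW ≈ 12.4 mm; precipitation ≈ 4.7 mm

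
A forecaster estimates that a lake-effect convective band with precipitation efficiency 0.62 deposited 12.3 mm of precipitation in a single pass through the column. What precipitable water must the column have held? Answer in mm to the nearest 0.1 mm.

PW = precipitation / ε = 12.3 / 0.62 = 19.8 mm.

PW ≈ 19.8 mm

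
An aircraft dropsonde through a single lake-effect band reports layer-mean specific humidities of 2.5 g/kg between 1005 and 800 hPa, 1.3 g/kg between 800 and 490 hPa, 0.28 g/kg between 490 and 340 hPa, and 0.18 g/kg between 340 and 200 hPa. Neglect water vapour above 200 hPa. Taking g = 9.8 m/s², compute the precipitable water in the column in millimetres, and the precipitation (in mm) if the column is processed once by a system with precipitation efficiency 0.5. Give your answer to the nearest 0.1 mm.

PW ≈ 10.0 mm; precipitation ≈ 5.0 mm

Precipitable water is the column-integrated vapour mass per unit area: PW = (1/g) Σ q̄ Δp, with q in kg/kg and Δp in Pa (1 kg/m² of water = 1 mm).
Layer 1005–800 hPa: Δp = 205 hPa = 20500 Pa, q̄ = 0.0025 kg/kg → 0.0025 × 20500 / 9.8 = 5.23 mm
Layer 800–490 hPa: Δp = 310 hPa = 31000 Pa, q̄ = 0.0013 kg/kg → 0.0013 × 31000 / 9.8 = 4.11 mm
Layer 490–340 hPa: Δp = 150 hPa = 15000 Pa, q̄ = 0.00028 kg/kg → 0.00028 × 15000 / 9.8 = 0.43 mm
Layer 340–200 hPa: Δp = 140 hPa = 14000 Pa, q̄ = 0.00018 kg/kg → 0.00018 × 14000 / 9.8 = 0.26 mm
PW = 5.23 + 4.11 + 0.43 + 0.26 = 10.03 ≈ 10.0 mm.
Precipitation = ε × PW = 0.5 × 10.0 = 5.0 mm.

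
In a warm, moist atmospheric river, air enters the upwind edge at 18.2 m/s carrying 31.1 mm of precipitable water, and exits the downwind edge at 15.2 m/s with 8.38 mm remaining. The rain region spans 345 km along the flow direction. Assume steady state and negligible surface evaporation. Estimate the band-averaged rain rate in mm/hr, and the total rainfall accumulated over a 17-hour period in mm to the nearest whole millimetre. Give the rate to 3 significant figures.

Column moisture flux per unit crosswind length is F = V × PW.
Inflow: F_in = 18.2 × 31.1 = 566.02 mm·m/s
Outflow: F_out = 15.2 × 8.38 = 127.376 mm·m/s
Steady-state rate R = (F_in − F_out)/L = (566.02 − 127.376) / 345000 m = 1.271e-03 mm/s.
R = 1.271e-03 × 3600 = 4.58 mm/hr.
Over 17 h: total = 4.58 × 17 = 77.86 ≈ 78 mm.

R ≈ 4.58 mm/hr; total ≈ 78 mm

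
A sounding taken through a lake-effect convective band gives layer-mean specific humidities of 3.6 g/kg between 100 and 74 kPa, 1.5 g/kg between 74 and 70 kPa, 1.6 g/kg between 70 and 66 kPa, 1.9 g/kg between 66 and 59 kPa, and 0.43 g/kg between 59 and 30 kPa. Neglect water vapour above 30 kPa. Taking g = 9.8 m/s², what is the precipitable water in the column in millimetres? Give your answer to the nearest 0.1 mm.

PW ≈ 13.4 mm

Precipitable water is the column-integrated vapour mass per unit area: PW = (1/g) Σ q̄ Δp, with q in kg/kg and Δp in Pa (1 kg/m² of water = 1 mm).
Layer 100–74 kPa: Δp = 260 hPa = 26000 Pa, q̄ = 0.0036 kg/kg → 0.0036 × 26000 / 9.8 = 9.55 mm
Layer 74–70 kPa: Δp = 40 hPa = 4000 Pa, q̄ = 0.0015 kg/kg → 0.0015 × 4000 / 9.8 = 0.61 mm
Layer 70–66 kPa: Δp = 40 hPa = 4000 Pa, q̄ = 0.0016 kg/kg → 0.0016 × 4000 / 9.8 = 0.65 mm
Layer 66–59 kPa: Δp = 70 hPa = 7000 Pa, q̄ = 0.0019 kg/kg → 0.0019 × 7000 / 9.8 = 1.36 mm
Layer 59–30 kPa: Δp = 290 hPa = 29000 Pa, q̄ = 0.00043 kg/kg → 0.00043 × 29000 / 9.8 = 1.27 mm
PW = 9.55 + 0.61 + 0.65 + 1.36 + 1.27 = 13.44 ≈ 13.4 mm.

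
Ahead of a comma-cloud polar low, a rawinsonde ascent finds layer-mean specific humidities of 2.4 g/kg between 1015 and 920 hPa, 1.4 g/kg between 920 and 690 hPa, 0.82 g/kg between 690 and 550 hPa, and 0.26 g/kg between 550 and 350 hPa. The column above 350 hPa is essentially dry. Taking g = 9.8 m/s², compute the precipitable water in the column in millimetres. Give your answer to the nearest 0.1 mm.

Precipitable water is the column-integrated vapour mass per unit area: PW = (1/g) Σ q̄ Δp, with q in kg/kg and Δp in Pa (1 kg/m² of water = 1 mm).
Layer 1015–920 hPa: Δp = 95 hPa = 9500 Pa, q̄ = 0.0024 kg/kg → 0.0024 × 9500 / 9.8 = 2.33 mm
Layer 920–690 hPa: Δp = 230 hPa = 23000 Pa, q̄ = 0.0014 kg/kg → 0.0014 × 23000 / 9.8 = 3.29 mm
Layer 690–550 hPa: Δp = 140 hPa = 14000 Pa, q̄ = 0.00082 kg/kg → 0.00082 × 14000 / 9.8 = 1.17 mm
Layer 550–350 hPa: Δp = 200 hPa = 20000 Pa, q̄ = 0.00026 kg/kg → 0.00026 × 20000 / 9.8 = 0.53 mm
PW = 2.33 + 3.29 + 1.17 + 0.53 = 7.32 ≈ 7.3 mm.

PW ≈ 7.3 mm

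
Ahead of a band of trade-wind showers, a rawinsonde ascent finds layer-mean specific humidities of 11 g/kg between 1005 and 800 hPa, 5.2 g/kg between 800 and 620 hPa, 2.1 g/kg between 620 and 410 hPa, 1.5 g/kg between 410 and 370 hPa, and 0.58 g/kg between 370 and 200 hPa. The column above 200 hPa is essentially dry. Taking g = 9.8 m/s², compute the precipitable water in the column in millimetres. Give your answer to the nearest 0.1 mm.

PW ≈ 38.7 mm

Precipitable water is the column-integrated vapour mass per unit area: PW = (1/g) Σ q̄ Δp, with q in kg/kg and Δp in Pa (1 kg/m² of water = 1 mm).
Layer 1005–800 hPa: Δp = 205 hPa = 20500 Pa, q̄ = 0.011 kg/kg → 0.011 × 20500 / 9.8 = 23.01 mm
Layer 800–620 hPa: Δp = 180 hPa = 18000 Pa, q̄ = 0.0052 kg/kg → 0.0052 × 18000 / 9.8 = 9.55 mm
Layer 620–410 hPa: Δp = 210 hPa = 21000 Pa, q̄ = 0.0021 kg/kg → 0.0021 × 21000 / 9.8 = 4.50 mm
Layer 410–370 hPa: Δp = 40 hPa = 4000 Pa, q̄ = 0.0015 kg/kg → 0.0015 × 4000 / 9.8 = 0.61 mm
Layer 370–200 hPa: Δp = 170 hPa = 17000 Pa, q̄ = 0.00058 kg/kg → 0.00058 × 17000 / 9.8 = 1.01 mm
PW = 23.01 + 9.55 + 4.50 + 0.61 + 1.01 = 38.68 ≈ 38.7 mm.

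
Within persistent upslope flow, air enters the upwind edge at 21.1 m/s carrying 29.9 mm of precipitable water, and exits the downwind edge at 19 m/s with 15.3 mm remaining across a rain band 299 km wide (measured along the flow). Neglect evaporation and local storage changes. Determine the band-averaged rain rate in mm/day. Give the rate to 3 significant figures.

Column moisture flux per unit crosswind length is F = V × PW.
Inflow: F_in = 21.1 × 29.9 = 630.89 mm·m/s
Outflow: F_out = 19 × 15.3 = 290.7 mm·m/s
Steady-state rate R = (F_in − F_out)/L = (630.89 − 290.7) / 299000 m = 1.138e-03 mm/s.
R = 1.138e-03 × 3600 × 24 = 98.3 mm/day.

R ≈ 98.3 mm/day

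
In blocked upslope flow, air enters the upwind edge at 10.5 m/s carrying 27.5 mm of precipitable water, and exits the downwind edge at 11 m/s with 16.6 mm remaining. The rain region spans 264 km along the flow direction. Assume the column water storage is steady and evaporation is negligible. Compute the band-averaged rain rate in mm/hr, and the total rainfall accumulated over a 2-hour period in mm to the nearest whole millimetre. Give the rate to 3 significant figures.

R ≈ 1.45 mm/hr; total ≈ 3 mm

Column moisture flux per unit crosswind length is F = V × PW.
Inflow: F_in = 10.5 × 27.5 = 288.75 mm·m/s
Outflow: F_out = 11 × 16.6 = 182.6 mm·m/s
Steady-state rate R = (F_in − F_out)/L = (288.75 − 182.6) / 264000 m = 4.021e-04 mm/s.
R = 4.021e-04 × 3600 = 1.45 mm/hr.
Over 2 h: total = 1.45 × 2 = 2.9 ≈ 3 mm.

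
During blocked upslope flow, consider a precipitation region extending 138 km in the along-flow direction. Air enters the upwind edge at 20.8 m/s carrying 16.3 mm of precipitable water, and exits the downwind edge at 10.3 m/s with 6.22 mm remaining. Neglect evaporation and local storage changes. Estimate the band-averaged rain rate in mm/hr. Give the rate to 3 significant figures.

Column moisture flux per unit crosswind length is F = V × PW.
Inflow: F_in = 20.8 × 16.3 = 339.04 mm·m/s
Outflow: F_out = 10.3 × 6.22 = 64.066 mm·m/s
Steady-state rate R = (F_in − F_out)/L = (339.04 − 64.066) / 138000 m = 1.993e-03 mm/s.
R = 1.993e-03 × 3600 = 7.17 mm/hr.

R ≈ 7.17 mm/hr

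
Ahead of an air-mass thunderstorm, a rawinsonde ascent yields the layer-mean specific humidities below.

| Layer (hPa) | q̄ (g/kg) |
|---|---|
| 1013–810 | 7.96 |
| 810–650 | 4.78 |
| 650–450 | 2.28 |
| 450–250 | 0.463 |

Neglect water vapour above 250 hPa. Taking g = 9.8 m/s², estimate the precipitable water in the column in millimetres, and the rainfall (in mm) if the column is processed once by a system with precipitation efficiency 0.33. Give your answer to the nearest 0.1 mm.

Precipitable water is the column-integrated vapour mass per unit area: PW = (1/g) Σ q̄ Δp, with q in kg/kg and Δp in Pa (1 kg/m² of water = 1 mm).
Layer 1013–810 hPa: Δp = 203 hPa = 20300 Pa, q̄ = 0.00796 kg/kg → 0.00796 × 20300 / 9.8 = 16.49 mm
Layer 810–650 hPa: Δp = 160 hPa = 16000 Pa, q̄ = 0.00478 kg/kg → 0.00478 × 16000 / 9.8 = 7.80 mm
Layer 650–450 hPa: Δp = 200 hPa = 20000 Pa, q̄ = 0.00228 kg/kg → 0.00228 × 20000 / 9.8 = 4.65 mm
Layer 450–250 hPa: Δp = 200 hPa = 20000 Pa, q̄ = 0.000463 kg/kg → 0.000463 × 20000 / 9.8 = 0.94 mm
PW = 16.49 + 7.80 + 4.65 + 0.94 = 29.88 ≈ 29.9 mm.
Rainfall = ε × PW = 0.33 × 29.9 = 9.9 mm.

PW ≈ 29.9 mm; rainfall ≈ 9.9 mm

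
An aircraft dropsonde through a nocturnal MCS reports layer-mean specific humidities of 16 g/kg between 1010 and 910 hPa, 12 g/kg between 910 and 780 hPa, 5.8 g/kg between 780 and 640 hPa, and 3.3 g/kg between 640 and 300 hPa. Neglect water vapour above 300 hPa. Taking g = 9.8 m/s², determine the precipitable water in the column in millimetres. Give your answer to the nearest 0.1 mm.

PW ≈ 52.0 mm

Precipitable water is the column-integrated vapour mass per unit area: PW = (1/g) Σ q̄ Δp, with q in kg/kg and Δp in Pa (1 kg/m² of water = 1 mm).
Layer 1010–910 hPa: Δp = 100 hPa = 10000 Pa, q̄ = 0.016 kg/kg → 0.016 × 10000 / 9.8 = 16.33 mm
Layer 910–780 hPa: Δp = 130 hPa = 13000 Pa, q̄ = 0.012 kg/kg → 0.012 × 13000 / 9.8 = 15.92 mm
Layer 780–640 hPa: Δp = 140 hPa = 14000 Pa, q̄ = 0.0058 kg/kg → 0.0058 × 14000 / 9.8 = 8.29 mm
Layer 640–300 hPa: Δp = 340 hPa = 34000 Pa, q̄ = 0.0033 kg/kg → 0.0033 × 34000 / 9.8 = 11.45 mm
PW = 16.33 + 15.92 + 8.29 + 11.45 = 51.99 ≈ 52.0 mm.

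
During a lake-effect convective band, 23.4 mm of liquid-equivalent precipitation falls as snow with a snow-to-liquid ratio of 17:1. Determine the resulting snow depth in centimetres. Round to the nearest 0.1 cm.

snow depth ≈ 39.8 cm

Snow depth = liquid × ratio = 23.4 mm × 17 = 397.8 mm = 39.8 cm.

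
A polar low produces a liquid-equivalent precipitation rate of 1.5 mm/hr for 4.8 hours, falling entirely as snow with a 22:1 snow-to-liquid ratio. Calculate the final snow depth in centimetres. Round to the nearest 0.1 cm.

Liquid-equivalent depth = 1.5 × 4.8 = 7.2 mm.
Snow depth = 7.2 mm × 22 = 158.4 mm = 15.8 cm.

snow depth ≈ 15.8 cm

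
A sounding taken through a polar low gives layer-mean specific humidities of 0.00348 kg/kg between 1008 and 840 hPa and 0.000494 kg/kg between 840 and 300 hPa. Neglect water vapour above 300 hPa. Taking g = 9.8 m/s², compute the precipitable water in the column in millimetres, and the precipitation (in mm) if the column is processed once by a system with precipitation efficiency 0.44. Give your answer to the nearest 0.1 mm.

Precipitable water is the column-integrated vapour mass per unit area: PW = (1/g) Σ q̄ Δp, with q in kg/kg and Δp in Pa (1 kg/m² of water = 1 mm).
Layer 1008–840 hPa: Δp = 168 hPa = 16800 Pa, q̄ = 0.00348 kg/kg → 0.00348 × 16800 / 9.8 = 5.97 mm
Layer 840–300 hPa: Δp = 540 hPa = 54000 Pa, q̄ = 0.000494 kg/kg → 0.000494 × 54000 / 9.8 = 2.72 mm
PW = 5.97 + 2.72 = 8.69 ≈ 8.7 mm.
Precipitation = ε × PW = 0.44 × 8.7 = 3.8 mm.

PW ≈ 8.7 mm; precipitation ≈ 3.8 mm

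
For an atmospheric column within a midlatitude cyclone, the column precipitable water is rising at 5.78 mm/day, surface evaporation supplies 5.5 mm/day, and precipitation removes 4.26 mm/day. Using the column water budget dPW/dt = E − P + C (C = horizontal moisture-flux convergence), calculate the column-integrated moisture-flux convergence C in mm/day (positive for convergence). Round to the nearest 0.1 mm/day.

dPW/dt = +5.78 mm/day.
C = dPW/dt − E + P = (+5.78) − 5.5 + 4.26 = 4.5 mm/day.

C ≈ 4.5 mm/day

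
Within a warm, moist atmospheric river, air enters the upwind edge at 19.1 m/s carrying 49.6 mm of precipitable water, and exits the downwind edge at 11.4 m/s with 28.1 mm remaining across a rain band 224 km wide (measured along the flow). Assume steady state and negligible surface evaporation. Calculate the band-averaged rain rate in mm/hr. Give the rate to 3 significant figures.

R ≈ 10.1 mm/hr

Column moisture flux per unit crosswind length is F = V × PW.
Inflow: F_in = 19.1 × 49.6 = 947.36 mm·m/s
Outflow: F_out = 11.4 × 28.1 = 320.34 mm·m/s
Steady-state rate R = (F_in − F_out)/L = (947.36 − 320.34) / 224000 m = 2.799e-03 mm/s.
R = 2.799e-03 × 3600 = 10.1 mm/hr.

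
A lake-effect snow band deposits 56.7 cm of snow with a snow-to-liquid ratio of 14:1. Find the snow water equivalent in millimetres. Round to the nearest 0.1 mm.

SWE ≈ 40.5 mm

SWE = snow depth / ratio = 56.7 cm / 14 = 4.050 cm = 40.5 mm.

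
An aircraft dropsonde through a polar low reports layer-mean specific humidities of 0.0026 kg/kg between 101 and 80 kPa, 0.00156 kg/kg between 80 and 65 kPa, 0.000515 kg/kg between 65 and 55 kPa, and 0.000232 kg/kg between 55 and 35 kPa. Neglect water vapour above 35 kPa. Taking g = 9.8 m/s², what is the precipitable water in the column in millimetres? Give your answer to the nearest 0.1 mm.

Precipitable water is the column-integrated vapour mass per unit area: PW = (1/g) Σ q̄ Δp, with q in kg/kg and Δp in Pa (1 kg/m² of water = 1 mm).
Layer 101–80 kPa: Δp = 210 hPa = 21000 Pa, q̄ = 0.0026 kg/kg → 0.0026 × 21000 / 9.8 = 5.57 mm
Layer 80–65 kPa: Δp = 150 hPa = 15000 Pa, q̄ = 0.00156 kg/kg → 0.00156 × 15000 / 9.8 = 2.39 mm
Layer 65–55 kPa: Δp = 100 hPa = 10000 Pa, q̄ = 0.000515 kg/kg → 0.000515 × 10000 / 9.8 = 0.53 mm
Layer 55–35 kPa: Δp = 200 hPa = 20000 Pa, q̄ = 0.000232 kg/kg → 0.000232 × 20000 / 9.8 = 0.47 mm
PW = 5.57 + 2.39 + 0.53 + 0.47 = 8.96 ≈ 9.0 mm.

PW ≈ 9.0 mm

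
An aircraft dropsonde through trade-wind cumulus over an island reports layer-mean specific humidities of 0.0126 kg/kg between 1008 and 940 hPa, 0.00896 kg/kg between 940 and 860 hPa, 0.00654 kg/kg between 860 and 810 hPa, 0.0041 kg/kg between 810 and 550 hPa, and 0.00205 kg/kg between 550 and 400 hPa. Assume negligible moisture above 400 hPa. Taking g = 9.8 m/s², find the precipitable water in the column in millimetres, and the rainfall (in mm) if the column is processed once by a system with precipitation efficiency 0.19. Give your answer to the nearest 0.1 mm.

PW ≈ 33.4 mm; rainfall ≈ 6.3 mm

Precipitable water is the column-integrated vapour mass per unit area: PW = (1/g) Σ q̄ Δp, with q in kg/kg and Δp in Pa (1 kg/m² of water = 1 mm).
Layer 1008–940 hPa: Δp = 68 hPa = 6800 Pa, q̄ = 0.0126 kg/kg → 0.0126 × 6800 / 9.8 = 8.74 mm
Layer 940–860 hPa: Δp = 80 hPa = 8000 Pa, q̄ = 0.00896 kg/kg → 0.00896 × 8000 / 9.8 = 7.31 mm
Layer 860–810 hPa: Δp = 50 hPa = 5000 Pa, q̄ = 0.00654 kg/kg → 0.00654 × 5000 / 9.8 = 3.34 mm
Layer 810–550 hPa: Δp = 260 hPa = 26000 Pa, q̄ = 0.0041 kg/kg → 0.0041 × 26000 / 9.8 = 10.88 mm
Layer 550–400 hPa: Δp = 150 hPa = 15000 Pa, q̄ = 0.00205 kg/kg → 0.00205 × 15000 / 9.8 = 3.14 mm
PW = 8.74 + 7.31 + 3.34 + 10.88 + 3.14 = 33.41 ≈ 33.4 mm.
Rainfall = ε × PW = 0.19 × 33.4 = 6.3 mm.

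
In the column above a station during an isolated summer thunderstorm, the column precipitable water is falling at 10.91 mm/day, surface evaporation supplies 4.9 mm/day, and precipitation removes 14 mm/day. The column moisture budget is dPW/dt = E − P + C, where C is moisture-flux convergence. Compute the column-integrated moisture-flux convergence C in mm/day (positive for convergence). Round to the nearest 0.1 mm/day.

C ≈ -1.8 mm/day

dPW/dt = -10.91 mm/day.
C = dPW/dt − E + P = (-10.91) − 4.9 + 14 = -1.8 mm/day.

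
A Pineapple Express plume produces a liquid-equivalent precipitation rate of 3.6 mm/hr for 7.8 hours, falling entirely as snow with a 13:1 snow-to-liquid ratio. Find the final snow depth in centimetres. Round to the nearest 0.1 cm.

snow depth ≈ 36.5 cm

Liquid-equivalent depth = 3.6 × 7.8 = 28.08 mm.
Snow depth = 28.08 mm × 13 = 365.04 mm = 36.5 cm.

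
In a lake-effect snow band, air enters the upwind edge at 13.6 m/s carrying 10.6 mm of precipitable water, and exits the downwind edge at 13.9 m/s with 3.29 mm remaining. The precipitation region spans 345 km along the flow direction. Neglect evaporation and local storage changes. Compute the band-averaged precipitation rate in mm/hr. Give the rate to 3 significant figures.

R ≈ 1.03 mm/hr

Column moisture flux per unit crosswind length is F = V × PW.
Inflow: F_in = 13.6 × 10.6 = 144.16 mm·m/s
Outflow: F_out = 13.9 × 3.29 = 45.731 mm·m/s
Steady-state rate R = (F_in − F_out)/L = (144.16 − 45.731) / 345000 m = 2.853e-04 mm/s.
R = 2.853e-04 × 3600 = 1.03 mm/hr.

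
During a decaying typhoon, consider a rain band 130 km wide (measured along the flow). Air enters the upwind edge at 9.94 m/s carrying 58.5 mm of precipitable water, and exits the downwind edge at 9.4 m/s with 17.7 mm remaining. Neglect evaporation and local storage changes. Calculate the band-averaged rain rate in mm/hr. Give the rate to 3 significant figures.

R ≈ 11.5 mm/hr

Column moisture flux per unit crosswind length is F = V × PW.
Inflow: F_in = 9.94 × 58.5 = 581.49 mm·m/s
Outflow: F_out = 9.4 × 17.7 = 166.38 mm·m/s
Steady-state rate R = (F_in − F_out)/L = (581.49 − 166.38) / 130000 m = 3.193e-03 mm/s.
R = 3.193e-03 × 3600 = 11.5 mm/hr.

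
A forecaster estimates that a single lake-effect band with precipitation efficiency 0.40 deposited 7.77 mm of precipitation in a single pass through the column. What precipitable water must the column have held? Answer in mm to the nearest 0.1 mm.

PW ≈ 19.4 mm

PW = precipitation / ε = 7.77 / 0.40 = 19.4 mm.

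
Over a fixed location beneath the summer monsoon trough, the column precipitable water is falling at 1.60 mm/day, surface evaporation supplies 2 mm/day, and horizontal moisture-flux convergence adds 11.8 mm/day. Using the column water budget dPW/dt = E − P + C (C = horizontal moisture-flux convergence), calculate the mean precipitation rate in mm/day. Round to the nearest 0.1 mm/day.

P ≈ 15.4 mm/day

dPW/dt = -1.60 mm/day.
P = E + C − dPW/dt = 2 + (11.8) − (-1.60) = 15.4 mm/day.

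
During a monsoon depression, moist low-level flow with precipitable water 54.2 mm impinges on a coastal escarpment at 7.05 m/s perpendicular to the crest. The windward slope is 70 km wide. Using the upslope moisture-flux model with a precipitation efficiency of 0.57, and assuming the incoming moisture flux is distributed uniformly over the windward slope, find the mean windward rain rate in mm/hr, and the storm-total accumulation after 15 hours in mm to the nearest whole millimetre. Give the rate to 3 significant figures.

R ≈ 11.2 mm/hr; total ≈ 168 mm

Incoming column moisture flux per unit ridge length: F = V × PW = 7.05 × 54.2 = 382.11 mm·m/s.
Spread over the 70 km slope with efficiency ε = 0.57: R = ε·F/W = 0.57 × 382.11 / 70000 m = 3.111e-03 mm/s.
R = 3.111e-03 × 3600 = 11.2 mm/hr.
Over 15 h: total = 11.2 × 15 = 168 mm.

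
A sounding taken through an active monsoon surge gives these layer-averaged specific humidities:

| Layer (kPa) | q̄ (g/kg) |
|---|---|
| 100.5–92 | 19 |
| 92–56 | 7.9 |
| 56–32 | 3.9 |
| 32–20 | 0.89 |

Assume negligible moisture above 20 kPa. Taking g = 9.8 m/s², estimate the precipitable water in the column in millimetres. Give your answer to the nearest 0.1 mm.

PW ≈ 56.1 mm

Precipitable water is the column-integrated vapour mass per unit area: PW = (1/g) Σ q̄ Δp, with q in kg/kg and Δp in Pa (1 kg/m² of water = 1 mm).
Layer 100.5–92 kPa: Δp = 85 hPa = 8500 Pa, q̄ = 0.019 kg/kg → 0.019 × 8500 / 9.8 = 16.48 mm
Layer 92–56 kPa: Δp = 360 hPa = 36000 Pa, q̄ = 0.0079 kg/kg → 0.0079 × 36000 / 9.8 = 29.02 mm
Layer 56–32 kPa: Δp = 240 hPa = 24000 Pa, q̄ = 0.0039 kg/kg → 0.0039 × 24000 / 9.8 = 9.55 mm
Layer 32–20 kPa: Δp = 120 hPa = 12000 Pa, q̄ = 0.00089 kg/kg → 0.00089 × 12000 / 9.8 = 1.09 mm
PW = 16.48 + 29.02 + 9.55 + 1.09 = 56.14 ≈ 56.1 mm.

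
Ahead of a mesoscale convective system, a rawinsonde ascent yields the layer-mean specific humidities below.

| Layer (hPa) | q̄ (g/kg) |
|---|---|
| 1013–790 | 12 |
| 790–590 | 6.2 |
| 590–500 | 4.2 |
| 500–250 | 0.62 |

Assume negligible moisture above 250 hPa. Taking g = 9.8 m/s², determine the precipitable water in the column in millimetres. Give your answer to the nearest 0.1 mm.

Precipitable water is the column-integrated vapour mass per unit area: PW = (1/g) Σ q̄ Δp, with q in kg/kg and Δp in Pa (1 kg/m² of water = 1 mm).
Layer 1013–790 hPa: Δp = 223 hPa = 22300 Pa, q̄ = 0.012 kg/kg → 0.012 × 22300 / 9.8 = 27.31 mm
Layer 790–590 hPa: Δp = 200 hPa = 20000 Pa, q̄ = 0.0062 kg/kg → 0.0062 × 20000 / 9.8 = 12.65 mm
Layer 590–500 hPa: Δp = 90 hPa = 9000 Pa, q̄ = 0.0042 kg/kg → 0.0042 × 9000 / 9.8 = 3.86 mm
Layer 500–250 hPa: Δp = 250 hPa = 25000 Pa, q̄ = 0.00062 kg/kg → 0.00062 × 25000 / 9.8 = 1.58 mm
PW = 27.31 + 12.65 + 3.86 + 1.58 = 45.40 ≈ 45.4 mm.

PW ≈ 45.4 mm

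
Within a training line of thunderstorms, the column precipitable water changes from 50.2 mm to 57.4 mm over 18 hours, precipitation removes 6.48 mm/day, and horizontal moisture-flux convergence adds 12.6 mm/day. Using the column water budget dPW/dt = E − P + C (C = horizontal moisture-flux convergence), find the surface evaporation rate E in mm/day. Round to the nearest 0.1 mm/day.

dPW/dt = (57.4 − 50.2) mm / (18/24 day) = +9.600 mm/day.
E = dPW/dt + P − C = (+9.600) + 6.48 − (12.6) = 3.5 mm/day.

E ≈ 3.5 mm/day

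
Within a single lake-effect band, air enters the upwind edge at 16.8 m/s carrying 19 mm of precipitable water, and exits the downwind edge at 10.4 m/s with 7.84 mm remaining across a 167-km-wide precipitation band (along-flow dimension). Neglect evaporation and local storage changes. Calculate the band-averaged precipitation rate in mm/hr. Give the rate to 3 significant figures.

R ≈ 5.12 mm/hr

Column moisture flux per unit crosswind length is F = V × PW.
Inflow: F_in = 16.8 × 19 = 319.2 mm·m/s
Outflow: F_out = 10.4 × 7.84 = 81.536 mm·m/s
Steady-state rate R = (F_in − F_out)/L = (319.2 − 81.536) / 167000 m = 1.423e-03 mm/s.
R = 1.423e-03 × 3600 = 5.12 mm/hr.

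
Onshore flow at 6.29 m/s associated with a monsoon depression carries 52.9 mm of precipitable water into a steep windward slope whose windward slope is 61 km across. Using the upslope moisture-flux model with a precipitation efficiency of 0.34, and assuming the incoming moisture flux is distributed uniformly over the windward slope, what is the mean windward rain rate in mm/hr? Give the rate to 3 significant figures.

Incoming column moisture flux per unit ridge length: F = V × PW = 6.29 × 52.9 = 332.741 mm·m/s.
Spread over the 61 km slope with efficiency ε = 0.34: R = ε·F/W = 0.34 × 332.741 / 61000 m = 1.855e-03 mm/s.
R = 1.855e-03 × 3600 = 6.68 mm/hr.

R ≈ 6.68 mm/hr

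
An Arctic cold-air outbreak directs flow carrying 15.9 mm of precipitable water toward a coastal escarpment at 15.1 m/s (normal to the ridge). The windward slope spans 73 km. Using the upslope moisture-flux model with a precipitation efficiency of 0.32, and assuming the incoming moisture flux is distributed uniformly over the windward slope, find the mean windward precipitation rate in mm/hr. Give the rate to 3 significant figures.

Incoming column moisture flux per unit ridge length: F = V × PW = 15.1 × 15.9 = 240.09 mm·m/s.
Spread over the 73 km slope with efficiency ε = 0.32: R = ε·F/W = 0.32 × 240.09 / 73000 m = 1.052e-03 mm/s.
R = 1.052e-03 × 3600 = 3.79 mm/hr.

R ≈ 3.79 mm/hr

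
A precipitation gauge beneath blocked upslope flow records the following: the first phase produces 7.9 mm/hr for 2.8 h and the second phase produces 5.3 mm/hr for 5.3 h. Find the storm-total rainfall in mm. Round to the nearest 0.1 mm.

Total = Σ Rᵢ Δtᵢ = 7.9 × 2.8 + 5.3 × 5.3
      = 22.12 + 28.09 = 50.2 mm.

total ≈ 50.2 mm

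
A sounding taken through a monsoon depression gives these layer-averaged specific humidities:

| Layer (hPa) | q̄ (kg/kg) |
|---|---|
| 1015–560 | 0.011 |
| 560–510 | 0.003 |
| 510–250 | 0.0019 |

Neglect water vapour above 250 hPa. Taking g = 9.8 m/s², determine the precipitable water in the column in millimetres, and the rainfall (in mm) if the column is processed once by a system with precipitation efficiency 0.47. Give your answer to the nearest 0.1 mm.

Precipitable water is the column-integrated vapour mass per unit area: PW = (1/g) Σ q̄ Δp, with q in kg/kg and Δp in Pa (1 kg/m² of water = 1 mm).
Layer 1015–560 hPa: Δp = 455 hPa = 45500 Pa, q̄ = 0.011 kg/kg → 0.011 × 45500 / 9.8 = 51.07 mm
Layer 560–510 hPa: Δp = 50 hPa = 5000 Pa, q̄ = 0.003 kg/kg → 0.003 × 5000 / 9.8 = 1.53 mm
Layer 510–250 hPa: Δp = 260 hPa = 26000 Pa, q̄ = 0.0019 kg/kg → 0.0019 × 26000 / 9.8 = 5.04 mm
PW = 51.07 + 1.53 + 5.04 = 57.64 ≈ 57.6 mm.
Rainfall = ε × PW = 0.47 × 57.6 = 27.1 mm.

PW ≈ 57.6 mm; rainfall ≈ 27.1 mm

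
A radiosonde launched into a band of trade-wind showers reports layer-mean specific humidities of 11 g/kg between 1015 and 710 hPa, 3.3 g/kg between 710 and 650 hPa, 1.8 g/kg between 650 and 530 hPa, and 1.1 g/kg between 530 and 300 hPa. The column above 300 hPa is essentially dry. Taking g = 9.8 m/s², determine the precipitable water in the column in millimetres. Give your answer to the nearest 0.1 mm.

PW ≈ 41.0 mm

Precipitable water is the column-integrated vapour mass per unit area: PW = (1/g) Σ q̄ Δp, with q in kg/kg and Δp in Pa (1 kg/m² of water = 1 mm).
Layer 1015–710 hPa: Δp = 305 hPa = 30500 Pa, q̄ = 0.011 kg/kg → 0.011 × 30500 / 9.8 = 34.23 mm
Layer 710–650 hPa: Δp = 60 hPa = 6000 Pa, q̄ = 0.0033 kg/kg → 0.0033 × 6000 / 9.8 = 2.02 mm
Layer 650–530 hPa: Δp = 120 hPa = 12000 Pa, q̄ = 0.0018 kg/kg → 0.0018 × 12000 / 9.8 = 2.20 mm
Layer 530–300 hPa: Δp = 230 hPa = 23000 Pa, q̄ = 0.0011 kg/kg → 0.0011 × 23000 / 9.8 = 2.58 mm
PW = 34.23 + 2.02 + 2.20 + 2.58 = 41.03 ≈ 41.0 mm.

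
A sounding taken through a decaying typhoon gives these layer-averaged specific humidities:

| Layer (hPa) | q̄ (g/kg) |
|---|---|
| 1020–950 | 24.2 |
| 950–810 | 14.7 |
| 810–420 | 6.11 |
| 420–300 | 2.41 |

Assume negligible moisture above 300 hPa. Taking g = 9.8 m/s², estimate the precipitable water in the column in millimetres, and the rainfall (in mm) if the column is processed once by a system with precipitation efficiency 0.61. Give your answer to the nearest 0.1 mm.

Precipitable water is the column-integrated vapour mass per unit area: PW = (1/g) Σ q̄ Δp, with q in kg/kg and Δp in Pa (1 kg/m² of water = 1 mm).
Layer 1020–950 hPa: Δp = 70 hPa = 7000 Pa, q̄ = 0.0242 kg/kg → 0.0242 × 7000 / 9.8 = 17.29 mm
Layer 950–810 hPa: Δp = 140 hPa = 14000 Pa, q̄ = 0.0147 kg/kg → 0.0147 × 14000 / 9.8 = 21.00 mm
Layer 810–420 hPa: Δp = 390 hPa = 39000 Pa, q̄ = 0.00611 kg/kg → 0.00611 × 39000 / 9.8 = 24.32 mm
Layer 420–300 hPa: Δp = 120 hPa = 12000 Pa, q̄ = 0.00241 kg/kg → 0.00241 × 12000 / 9.8 = 2.95 mm
PW = 17.29 + 21.00 + 24.32 + 2.95 = 65.56 ≈ 65.6 mm.
Rainfall = ε × PW = 0.61 × 65.6 = 40.0 mm.

PW ≈ 65.6 mm; rainfall ≈ 40.0 mm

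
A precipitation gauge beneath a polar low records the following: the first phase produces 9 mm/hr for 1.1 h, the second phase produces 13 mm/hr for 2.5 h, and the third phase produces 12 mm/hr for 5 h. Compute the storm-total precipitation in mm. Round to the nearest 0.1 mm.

Total = Σ Rᵢ Δtᵢ = 9 × 1.1 + 13 × 2.5 + 12 × 5
      = 9.9 + 32.5 + 60 = 102.4 mm.

total ≈ 102.4 mm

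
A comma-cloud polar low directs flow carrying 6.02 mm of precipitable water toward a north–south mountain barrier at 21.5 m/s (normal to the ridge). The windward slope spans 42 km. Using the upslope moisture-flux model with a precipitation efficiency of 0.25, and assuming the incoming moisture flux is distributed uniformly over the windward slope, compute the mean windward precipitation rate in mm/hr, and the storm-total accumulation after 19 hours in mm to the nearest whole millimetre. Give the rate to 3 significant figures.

Incoming column moisture flux per unit ridge length: F = V × PW = 21.5 × 6.02 = 129.43 mm·m/s.
Spread over the 42 km slope with efficiency ε = 0.25: R = ε·F/W = 0.25 × 129.43 / 42000 m = 7.704e-04 mm/s.
R = 7.704e-04 × 3600 = 2.77 mm/hr.
Over 19 h: total = 2.77 × 19 = 52.63 ≈ 53 mm.

R ≈ 2.77 mm/hr; total ≈ 53 mm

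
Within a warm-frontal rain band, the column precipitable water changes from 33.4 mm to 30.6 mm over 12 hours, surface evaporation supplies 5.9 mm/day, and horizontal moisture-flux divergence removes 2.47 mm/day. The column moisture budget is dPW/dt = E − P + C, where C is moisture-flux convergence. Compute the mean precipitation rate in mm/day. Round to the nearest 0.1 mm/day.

P ≈ 9.0 mm/day

dPW/dt = (30.6 − 33.4) mm / (12/24 day) = -5.600 mm/day.
P = E + C − dPW/dt = 5.9 + (-2.47) − (-5.600) = 9.0 mm/day.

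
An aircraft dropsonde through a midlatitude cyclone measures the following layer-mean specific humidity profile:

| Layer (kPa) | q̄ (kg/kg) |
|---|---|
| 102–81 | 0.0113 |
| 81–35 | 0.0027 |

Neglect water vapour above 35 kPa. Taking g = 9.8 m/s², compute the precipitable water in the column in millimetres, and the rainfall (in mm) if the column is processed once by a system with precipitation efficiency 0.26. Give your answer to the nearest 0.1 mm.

PW ≈ 36.9 mm; rainfall ≈ 9.6 mm

Precipitable water is the column-integrated vapour mass per unit area: PW = (1/g) Σ q̄ Δp, with q in kg/kg and Δp in Pa (1 kg/m² of water = 1 mm).
Layer 102–81 kPa: Δp = 210 hPa = 21000 Pa, q̄ = 0.0113 kg/kg → 0.0113 × 21000 / 9.8 = 24.21 mm
Layer 81–35 kPa: Δp = 460 hPa = 46000 Pa, q̄ = 0.0027 kg/kg → 0.0027 × 46000 / 9.8 = 12.67 mm
PW = 24.21 + 12.67 = 36.88 ≈ 36.9 mm.
Rainfall = ε × PW = 0.26 × 36.9 = 9.6 mm.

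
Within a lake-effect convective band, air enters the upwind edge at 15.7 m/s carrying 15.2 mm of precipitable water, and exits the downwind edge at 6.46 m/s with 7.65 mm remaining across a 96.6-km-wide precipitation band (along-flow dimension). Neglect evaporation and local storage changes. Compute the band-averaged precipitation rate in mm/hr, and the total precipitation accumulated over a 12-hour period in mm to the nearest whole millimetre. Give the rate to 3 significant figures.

Column moisture flux per unit crosswind length is F = V × PW.
Inflow: F_in = 15.7 × 15.2 = 238.64 mm·m/s
Outflow: F_out = 6.46 × 7.65 = 49.419 mm·m/s
Steady-state rate R = (F_in − F_out)/L = (238.64 − 49.419) / 96600 m = 1.959e-03 mm/s.
R = 1.959e-03 × 3600 = 7.05 mm/hr.
Over 12 h: total = 7.05 × 12 = 84.6 ≈ 85 mm.

R ≈ 7.05 mm/hr; total ≈ 85 mm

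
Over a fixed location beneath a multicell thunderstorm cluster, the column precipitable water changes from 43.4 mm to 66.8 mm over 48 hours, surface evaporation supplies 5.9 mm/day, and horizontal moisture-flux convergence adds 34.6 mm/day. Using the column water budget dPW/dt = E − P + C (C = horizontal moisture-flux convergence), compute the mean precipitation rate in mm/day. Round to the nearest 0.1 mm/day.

dPW/dt = (66.8 − 43.4) mm / (48/24 day) = +11.700 mm/day.
P = E + C − dPW/dt = 5.9 + (34.6) − (+11.700) = 28.8 mm/day.

P ≈ 28.8 mm/day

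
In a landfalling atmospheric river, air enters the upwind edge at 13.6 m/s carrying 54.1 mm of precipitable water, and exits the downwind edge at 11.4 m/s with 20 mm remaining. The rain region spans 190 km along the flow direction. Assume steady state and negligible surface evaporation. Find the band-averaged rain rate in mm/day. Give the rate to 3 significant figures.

R ≈ 231 mm/day

Column moisture flux per unit crosswind length is F = V × PW.
Inflow: F_in = 13.6 × 54.1 = 735.76 mm·m/s
Outflow: F_out = 11.4 × 20 = 228 mm·m/s
Steady-state rate R = (F_in − F_out)/L = (735.76 − 228) / 190000 m = 2.672e-03 mm/s.
R = 2.672e-03 × 3600 × 24 = 231 mm/day.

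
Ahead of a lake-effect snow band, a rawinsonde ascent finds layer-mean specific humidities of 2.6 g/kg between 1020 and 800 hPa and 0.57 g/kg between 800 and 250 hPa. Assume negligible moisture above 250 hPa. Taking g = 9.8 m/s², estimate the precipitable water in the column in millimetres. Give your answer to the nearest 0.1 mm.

Precipitable water is the column-integrated vapour mass per unit area: PW = (1/g) Σ q̄ Δp, with q in kg/kg and Δp in Pa (1 kg/m² of water = 1 mm).
Layer 1020–800 hPa: Δp = 220 hPa = 22000 Pa, q̄ = 0.0026 kg/kg → 0.0026 × 22000 / 9.8 = 5.84 mm
Layer 800–250 hPa: Δp = 550 hPa = 55000 Pa, q̄ = 0.00057 kg/kg → 0.00057 × 55000 / 9.8 = 3.20 mm
PW = 5.84 + 3.20 = 9.04 ≈ 9.0 mm.

PW ≈ 9.0 mm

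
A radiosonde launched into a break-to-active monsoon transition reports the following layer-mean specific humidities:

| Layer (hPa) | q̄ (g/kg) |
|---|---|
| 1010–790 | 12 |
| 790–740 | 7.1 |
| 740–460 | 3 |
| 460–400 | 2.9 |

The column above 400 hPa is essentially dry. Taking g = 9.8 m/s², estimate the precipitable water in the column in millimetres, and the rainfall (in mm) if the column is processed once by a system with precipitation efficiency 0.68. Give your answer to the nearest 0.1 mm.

Precipitable water is the column-integrated vapour mass per unit area: PW = (1/g) Σ q̄ Δp, with q in kg/kg and Δp in Pa (1 kg/m² of water = 1 mm).
Layer 1010–790 hPa: Δp = 220 hPa = 22000 Pa, q̄ = 0.012 kg/kg → 0.012 × 22000 / 9.8 = 26.94 mm
Layer 790–740 hPa: Δp = 50 hPa = 5000 Pa, q̄ = 0.0071 kg/kg → 0.0071 × 5000 / 9.8 = 3.62 mm
Layer 740–460 hPa: Δp = 280 hPa = 28000 Pa, q̄ = 0.003 kg/kg → 0.003 × 28000 / 9.8 = 8.57 mm
Layer 460–400 hPa: Δp = 60 hPa = 6000 Pa, q̄ = 0.0029 kg/kg → 0.0029 × 6000 / 9.8 = 1.78 mm
PW = 26.94 + 3.62 + 8.57 + 1.78 = 40.91 ≈ 40.9 mm.
Rainfall = ε × PW = 0.68 × 40.9 = 27.8 mm.

PW ≈ 40.9 mm; rainfall ≈ 27.8 mm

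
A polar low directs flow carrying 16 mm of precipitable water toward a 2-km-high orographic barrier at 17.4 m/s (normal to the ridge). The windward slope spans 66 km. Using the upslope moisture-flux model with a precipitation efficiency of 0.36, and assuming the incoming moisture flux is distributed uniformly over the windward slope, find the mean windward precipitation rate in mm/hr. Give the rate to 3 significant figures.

Incoming column moisture flux per unit ridge length: F = V × PW = 17.4 × 16 = 278.4 mm·m/s.
Spread over the 66 km slope with efficiency ε = 0.36: R = ε·F/W = 0.36 × 278.4 / 66000 m = 1.519e-03 mm/s.
R = 1.519e-03 × 3600 = 5.47 mm/hr.

R ≈ 5.47 mm/hr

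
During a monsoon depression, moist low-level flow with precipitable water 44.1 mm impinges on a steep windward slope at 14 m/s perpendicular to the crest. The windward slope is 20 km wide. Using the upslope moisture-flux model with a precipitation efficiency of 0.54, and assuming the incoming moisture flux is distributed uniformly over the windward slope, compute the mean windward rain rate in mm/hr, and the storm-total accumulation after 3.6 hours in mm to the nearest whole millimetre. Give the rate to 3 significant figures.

R ≈ 60.0 mm/hr; total ≈ 216 mm

Incoming column moisture flux per unit ridge length: F = V × PW = 14 × 44.1 = 617.4 mm·m/s.
Spread over the 20 km slope with efficiency ε = 0.54: R = ε·F/W = 0.54 × 617.4 / 20000 m = 1.667e-02 mm/s.
R = 1.667e-02 × 3600 = 60.0 mm/hr.
Over 3.6 h: total = 60.0 × 3.6 = 216 mm.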